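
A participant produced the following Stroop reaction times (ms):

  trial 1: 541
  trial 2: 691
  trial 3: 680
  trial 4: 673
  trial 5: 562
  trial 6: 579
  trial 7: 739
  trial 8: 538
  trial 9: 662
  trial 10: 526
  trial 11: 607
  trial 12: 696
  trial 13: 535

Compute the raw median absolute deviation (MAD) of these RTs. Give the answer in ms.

Sorted: 526, 535, 538, 541, 562, 579, 607, 662, 673, 680, 691, 696, 739 → median = 607
|x − 607|: 66, 84, 73, 66, 45, 28, 132, 69, 55, 81, 0, 89, 72
Sorted deviations: 0, 28, 45, 55, 66, 66, 69, 72, 73, 81, 84, 89, 132 → MAD = 69

69 ms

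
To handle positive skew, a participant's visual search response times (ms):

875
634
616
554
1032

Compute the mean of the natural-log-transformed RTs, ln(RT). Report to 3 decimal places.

ln(RT): 6.7742, 6.4520, 6.4232, 6.3172, 6.9393
Σ ln(RT) = 32.9059
Mean = 32.9059/5 = 6.58119

6.581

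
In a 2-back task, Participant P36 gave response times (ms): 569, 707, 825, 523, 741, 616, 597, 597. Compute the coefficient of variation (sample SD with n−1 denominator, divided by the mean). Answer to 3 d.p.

0.156

n = 8, Σ = 5175, M = 646.8750
Σ(x−M)² = 71540.875; s = √(71540.875/7) = 101.0946
CV = 101.0946 / 646.8750 = 0.15628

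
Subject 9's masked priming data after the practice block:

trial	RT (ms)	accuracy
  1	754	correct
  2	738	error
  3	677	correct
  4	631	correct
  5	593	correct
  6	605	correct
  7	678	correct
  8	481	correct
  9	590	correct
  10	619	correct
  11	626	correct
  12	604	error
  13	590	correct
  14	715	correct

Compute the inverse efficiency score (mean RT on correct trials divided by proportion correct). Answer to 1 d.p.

Correct trials (n=12): 754, 677, 631, 593, 605, 678, 481, 590, 619, 626, 590, 715
Mean correct RT = 7559/12 = 629.9167 ms
Proportion correct = 12/14
IES = 629.9167 / (12/14) = 734.903 ms

734.9 ms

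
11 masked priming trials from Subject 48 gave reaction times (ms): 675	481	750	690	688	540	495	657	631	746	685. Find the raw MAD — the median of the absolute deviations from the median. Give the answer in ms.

44 ms

Sorted: 481, 495, 540, 631, 657, 675, 685, 688, 690, 746, 750 → median = 675
|x − 675|: 0, 194, 75, 15, 13, 135, 180, 18, 44, 71, 10
Sorted deviations: 0, 10, 13, 15, 18, 44, 71, 75, 135, 180, 194 → MAD = 44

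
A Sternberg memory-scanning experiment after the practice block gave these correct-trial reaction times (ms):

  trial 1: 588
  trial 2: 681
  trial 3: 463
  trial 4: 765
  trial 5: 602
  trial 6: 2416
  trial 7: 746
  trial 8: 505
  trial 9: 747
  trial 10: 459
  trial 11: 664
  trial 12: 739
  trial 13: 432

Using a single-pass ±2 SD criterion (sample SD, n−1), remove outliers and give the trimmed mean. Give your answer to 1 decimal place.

n = 13, ΣRT = 9807, M = 754.385
Σ(x−M)² = 3164181.08; s = √(3164181.08/12) = 513.500
Cutoffs: 754.385 ± 2·513.500 → [-272.6, 1781.4]
Outside: 2416 → excluded.
Retained (n=12): Σ = 7391, mean = 7391/12 = 615.917

615.9 ms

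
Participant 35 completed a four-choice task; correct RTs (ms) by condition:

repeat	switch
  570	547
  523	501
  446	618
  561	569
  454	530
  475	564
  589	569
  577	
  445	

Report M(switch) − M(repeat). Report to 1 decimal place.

41.3 ms

M(repeat) = 4640/9 = 515.556
M(switch) = 3898/7 = 556.857
Difference = 556.857 − 515.556 = 41.302 ms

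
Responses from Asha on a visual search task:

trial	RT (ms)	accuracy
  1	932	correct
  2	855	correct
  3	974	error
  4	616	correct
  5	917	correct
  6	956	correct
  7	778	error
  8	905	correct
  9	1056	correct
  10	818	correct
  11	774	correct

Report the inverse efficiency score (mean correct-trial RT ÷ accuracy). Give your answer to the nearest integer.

1063 ms

Correct trials (n=9): 932, 855, 616, 917, 956, 905, 1056, 818, 774
Mean correct RT = 7829/9 = 869.8889 ms
Proportion correct = 9/11
IES = 869.8889 / (9/11) = 1063.198 ms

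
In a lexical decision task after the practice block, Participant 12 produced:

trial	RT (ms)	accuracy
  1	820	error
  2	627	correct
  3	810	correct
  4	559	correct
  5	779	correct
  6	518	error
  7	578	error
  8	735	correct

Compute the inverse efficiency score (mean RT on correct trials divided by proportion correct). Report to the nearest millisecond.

Correct trials (n=5): 627, 810, 559, 779, 735
Mean correct RT = 3510/5 = 702.0000 ms
Proportion correct = 5/8
IES = 702.0000 / (5/8) = 1123.200 ms

1123 ms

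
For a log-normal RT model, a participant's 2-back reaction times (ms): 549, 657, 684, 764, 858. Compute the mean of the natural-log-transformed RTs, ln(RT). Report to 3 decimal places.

6.543

ln(RT): 6.3081, 6.4877, 6.5280, 6.6386, 6.7546
Σ ln(RT) = 32.7169
Mean = 32.7169/5 = 6.54338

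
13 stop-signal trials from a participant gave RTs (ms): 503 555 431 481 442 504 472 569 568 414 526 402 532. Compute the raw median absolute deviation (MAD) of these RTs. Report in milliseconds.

Sorted: 402, 414, 431, 442, 472, 481, 503, 504, 526, 532, 555, 568, 569 → median = 503
|x − 503|: 0, 52, 72, 22, 61, 1, 31, 66, 65, 89, 23, 101, 29
Sorted deviations: 0, 1, 22, 23, 29, 31, 52, 61, 65, 66, 72, 89, 101 → MAD = 52

52 ms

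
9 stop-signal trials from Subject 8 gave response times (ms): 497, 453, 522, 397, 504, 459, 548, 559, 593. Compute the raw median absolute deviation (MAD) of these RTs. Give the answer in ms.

Sorted: 397, 453, 459, 497, 504, 522, 548, 559, 593 → median = 504
|x − 504|: 7, 51, 18, 107, 0, 45, 44, 55, 89
Sorted deviations: 0, 7, 18, 44, 45, 51, 55, 89, 107 → MAD = 45

45 ms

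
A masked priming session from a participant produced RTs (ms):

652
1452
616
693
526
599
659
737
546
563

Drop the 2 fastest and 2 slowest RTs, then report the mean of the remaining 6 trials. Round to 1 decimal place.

630.3 ms

Sorted: 526, 546, 563, 599, 616, 652, 659, 693, 737, 1452
Drop lowest 2 (526, 546) and highest 2 (737, 1452)
Remaining (n=6): Σ = 3782, mean = 3782/6 = 630.333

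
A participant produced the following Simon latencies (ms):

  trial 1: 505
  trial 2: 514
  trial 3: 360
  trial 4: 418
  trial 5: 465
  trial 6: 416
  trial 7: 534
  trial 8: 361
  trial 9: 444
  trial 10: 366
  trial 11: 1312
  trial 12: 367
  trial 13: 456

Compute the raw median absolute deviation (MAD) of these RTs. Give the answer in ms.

Sorted: 360, 361, 366, 367, 416, 418, 444, 456, 465, 505, 514, 534, 1312 → median = 444
|x − 444|: 61, 70, 84, 26, 21, 28, 90, 83, 0, 78, 868, 77, 12
Sorted deviations: 0, 12, 21, 26, 28, 61, 70, 77, 78, 83, 84, 90, 868 → MAD = 70

70 ms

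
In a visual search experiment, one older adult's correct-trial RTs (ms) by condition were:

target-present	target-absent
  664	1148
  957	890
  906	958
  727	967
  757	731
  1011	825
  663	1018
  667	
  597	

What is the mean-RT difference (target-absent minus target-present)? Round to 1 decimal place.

161.7 ms

M(target-present) = 6949/9 = 772.111
M(target-absent) = 6537/7 = 933.857
Difference = 933.857 − 772.111 = 161.746 ms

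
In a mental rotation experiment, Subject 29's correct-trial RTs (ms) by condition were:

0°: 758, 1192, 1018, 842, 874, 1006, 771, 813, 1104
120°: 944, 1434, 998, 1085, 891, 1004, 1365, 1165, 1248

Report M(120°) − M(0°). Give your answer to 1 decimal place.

M(0°) = 8378/9 = 930.889
M(120°) = 10134/9 = 1126.000
Difference = 1126.000 − 930.889 = 195.111 ms

195.1 ms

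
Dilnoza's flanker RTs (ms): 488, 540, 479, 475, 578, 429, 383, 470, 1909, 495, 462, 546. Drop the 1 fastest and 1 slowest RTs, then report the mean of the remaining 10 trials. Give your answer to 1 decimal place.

Sorted: 383, 429, 462, 470, 475, 479, 488, 495, 540, 546, 578, 1909
Drop lowest 1 (383) and highest 1 (1909)
Remaining (n=10): Σ = 4962, mean = 4962/10 = 496.200

496.2 ms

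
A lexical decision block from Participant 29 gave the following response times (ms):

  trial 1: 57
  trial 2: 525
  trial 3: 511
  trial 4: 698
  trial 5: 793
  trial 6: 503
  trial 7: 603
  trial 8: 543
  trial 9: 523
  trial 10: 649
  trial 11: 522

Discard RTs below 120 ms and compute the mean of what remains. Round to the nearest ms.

Excluded: 57
Retained (n=10): Σ = 5870
Mean = 5870/10 = 587.0000

587 ms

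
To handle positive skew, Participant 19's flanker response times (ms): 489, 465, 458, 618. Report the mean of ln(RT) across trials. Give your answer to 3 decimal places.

6.222

ln(RT): 6.1924, 6.1420, 6.1269, 6.4265
Σ ln(RT) = 24.8878
Mean = 24.8878/4 = 6.22194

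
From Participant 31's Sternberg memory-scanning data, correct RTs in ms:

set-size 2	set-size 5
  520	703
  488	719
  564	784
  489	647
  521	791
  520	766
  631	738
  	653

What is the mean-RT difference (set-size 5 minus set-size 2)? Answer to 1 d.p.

191.8 ms

M(set-size 2) = 3733/7 = 533.286
M(set-size 5) = 5801/8 = 725.125
Difference = 725.125 − 533.286 = 191.839 ms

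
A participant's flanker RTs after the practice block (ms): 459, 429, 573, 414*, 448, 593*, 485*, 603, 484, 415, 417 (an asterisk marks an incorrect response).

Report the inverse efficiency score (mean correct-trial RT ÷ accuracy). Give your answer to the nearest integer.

658 ms

Correct trials (n=8): 459, 429, 573, 448, 603, 484, 415, 417
Mean correct RT = 3828/8 = 478.5000 ms
Proportion correct = 8/11
IES = 478.5000 / (8/11) = 657.938 ms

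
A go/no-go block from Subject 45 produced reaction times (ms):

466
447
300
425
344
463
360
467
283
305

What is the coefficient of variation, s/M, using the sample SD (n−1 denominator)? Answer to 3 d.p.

n = 10, Σ = 3860, M = 386.0000
Σ(x−M)² = 51138.000; s = √(51138.000/9) = 75.3790
CV = 75.3790 / 386.0000 = 0.19528

0.195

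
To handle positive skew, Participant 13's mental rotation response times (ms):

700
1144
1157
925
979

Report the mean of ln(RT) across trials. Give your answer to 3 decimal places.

6.873

ln(RT): 6.5511, 7.0423, 7.0536, 6.8298, 6.8865
Σ ln(RT) = 34.3633
Mean = 34.3633/5 = 6.87266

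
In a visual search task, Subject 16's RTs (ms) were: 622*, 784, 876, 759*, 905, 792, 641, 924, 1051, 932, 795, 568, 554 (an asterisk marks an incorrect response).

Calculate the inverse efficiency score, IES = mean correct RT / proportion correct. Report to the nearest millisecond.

948 ms

Correct trials (n=11): 784, 876, 905, 792, 641, 924, 1051, 932, 795, 568, 554
Mean correct RT = 8822/11 = 802.0000 ms
Proportion correct = 11/13
IES = 802.0000 / (11/13) = 947.818 ms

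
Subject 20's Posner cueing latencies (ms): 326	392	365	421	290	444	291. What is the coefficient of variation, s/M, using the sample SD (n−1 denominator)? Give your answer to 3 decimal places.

n = 7, Σ = 2529, M = 361.2857
Σ(x−M)² = 22631.429; s = √(22631.429/6) = 61.4158
CV = 61.4158 / 361.2857 = 0.16999

0.170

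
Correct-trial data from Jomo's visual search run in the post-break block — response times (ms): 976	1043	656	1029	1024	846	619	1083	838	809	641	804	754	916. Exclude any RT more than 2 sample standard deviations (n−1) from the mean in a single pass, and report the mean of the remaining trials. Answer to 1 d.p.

n = 14, ΣRT = 12038, M = 859.857
Σ(x−M)² = 320577.71; s = √(320577.71/13) = 157.034
Cutoffs: 859.857 ± 2·157.034 → [545.8, 1173.9]
No RTs fall outside the cutoffs; all 14 retained. Mean = 12038/14 = 859.857

859.9 ms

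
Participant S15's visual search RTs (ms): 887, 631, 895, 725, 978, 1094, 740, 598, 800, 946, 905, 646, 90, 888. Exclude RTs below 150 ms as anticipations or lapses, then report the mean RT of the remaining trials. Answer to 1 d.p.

825.6 ms

Excluded: 90
Retained (n=13): Σ = 10733
Mean = 10733/13 = 825.6154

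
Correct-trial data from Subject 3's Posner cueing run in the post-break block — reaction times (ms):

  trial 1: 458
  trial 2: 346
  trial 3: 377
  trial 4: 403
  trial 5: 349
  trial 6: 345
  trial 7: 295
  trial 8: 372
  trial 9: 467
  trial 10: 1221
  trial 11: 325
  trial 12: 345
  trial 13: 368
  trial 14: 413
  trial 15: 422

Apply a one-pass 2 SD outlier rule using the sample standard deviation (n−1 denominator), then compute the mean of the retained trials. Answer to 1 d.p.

377.5 ms

n = 15, ΣRT = 6506, M = 433.733
Σ(x−M)² = 696040.93; s = √(696040.93/14) = 222.974
Cutoffs: 433.733 ± 2·222.974 → [-12.2, 879.7]
Outside: 1221 → excluded.
Retained (n=14): Σ = 5285, mean = 5285/14 = 377.500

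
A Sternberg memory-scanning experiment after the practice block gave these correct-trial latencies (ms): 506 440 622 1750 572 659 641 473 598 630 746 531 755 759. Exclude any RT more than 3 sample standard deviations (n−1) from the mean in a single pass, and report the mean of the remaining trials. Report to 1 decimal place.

n = 14, ΣRT = 9682, M = 691.571
Σ(x−M)² = 1338387.43; s = √(1338387.43/13) = 320.863
Cutoffs: 691.571 ± 3·320.863 → [-271.0, 1654.2]
Outside: 1750 → excluded.
Retained (n=13): Σ = 7932, mean = 7932/13 = 610.154

610.2 ms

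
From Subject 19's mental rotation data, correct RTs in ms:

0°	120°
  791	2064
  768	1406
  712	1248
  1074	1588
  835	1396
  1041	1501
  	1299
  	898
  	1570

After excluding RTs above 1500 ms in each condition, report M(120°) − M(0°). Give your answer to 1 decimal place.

379.2 ms

120°: exclude 2064, 1588, 1501, 1570
M(0°) = 5221/6 = 870.167
M(120°) = 6247/5 = 1249.400
Difference = 1249.400 − 870.167 = 379.233 ms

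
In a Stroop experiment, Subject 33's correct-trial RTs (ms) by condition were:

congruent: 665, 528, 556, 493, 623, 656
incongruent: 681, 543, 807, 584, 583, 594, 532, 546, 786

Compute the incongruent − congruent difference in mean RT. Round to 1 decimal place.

41.6 ms

M(congruent) = 3521/6 = 586.833
M(incongruent) = 5656/9 = 628.444
Difference = 628.444 − 586.833 = 41.611 ms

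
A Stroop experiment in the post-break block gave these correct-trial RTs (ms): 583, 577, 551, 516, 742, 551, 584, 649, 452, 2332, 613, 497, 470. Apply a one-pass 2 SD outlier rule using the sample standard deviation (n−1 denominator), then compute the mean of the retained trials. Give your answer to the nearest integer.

n = 13, ΣRT = 9117, M = 701.308
Σ(x−M)² = 2951480.77; s = √(2951480.77/12) = 495.940
Cutoffs: 701.308 ± 2·495.940 → [-290.6, 1693.2]
Outside: 2332 → excluded.
Retained (n=12): Σ = 6785, mean = 6785/12 = 565.417

565 ms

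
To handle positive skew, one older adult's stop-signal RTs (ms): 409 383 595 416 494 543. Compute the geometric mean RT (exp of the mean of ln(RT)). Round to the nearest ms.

ln(RT): 6.0137, 5.9480, 6.3886, 6.0307, 6.2025, 6.2971
Mean ln(RT) = 36.8806/6 = 6.14677
Geometric mean = exp(6.14677) = 467.21 ms

467 ms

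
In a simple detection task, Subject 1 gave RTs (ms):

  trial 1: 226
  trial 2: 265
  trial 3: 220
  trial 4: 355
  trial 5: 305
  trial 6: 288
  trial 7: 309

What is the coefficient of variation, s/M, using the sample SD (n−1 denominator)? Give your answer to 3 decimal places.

n = 7, Σ = 1968, M = 281.1429
Σ(x−M)² = 13886.857; s = √(13886.857/6) = 48.1090
CV = 48.1090 / 281.1429 = 0.17112

0.171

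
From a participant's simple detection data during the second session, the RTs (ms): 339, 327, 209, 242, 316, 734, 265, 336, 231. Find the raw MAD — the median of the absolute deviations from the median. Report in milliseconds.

51 ms

Sorted: 209, 231, 242, 265, 316, 327, 336, 339, 734 → median = 316
|x − 316|: 23, 11, 107, 74, 0, 418, 51, 20, 85
Sorted deviations: 0, 11, 20, 23, 51, 74, 85, 107, 418 → MAD = 51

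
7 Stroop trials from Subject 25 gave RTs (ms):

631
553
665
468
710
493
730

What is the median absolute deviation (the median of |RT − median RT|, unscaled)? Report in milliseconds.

79 ms

Sorted: 468, 493, 553, 631, 665, 710, 730 → median = 631
|x − 631|: 0, 78, 34, 163, 79, 138, 99
Sorted deviations: 0, 34, 78, 79, 99, 138, 163 → MAD = 79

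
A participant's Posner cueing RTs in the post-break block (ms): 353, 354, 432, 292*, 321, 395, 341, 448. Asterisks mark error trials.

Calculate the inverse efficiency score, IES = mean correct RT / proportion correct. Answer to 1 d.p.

431.7 ms

Correct trials (n=7): 353, 354, 432, 321, 395, 341, 448
Mean correct RT = 2644/7 = 377.7143 ms
Proportion correct = 7/8
IES = 377.7143 / (7/8) = 431.673 ms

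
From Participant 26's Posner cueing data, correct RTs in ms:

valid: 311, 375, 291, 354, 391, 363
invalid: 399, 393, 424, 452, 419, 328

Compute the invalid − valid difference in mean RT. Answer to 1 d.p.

55.0 ms

M(valid) = 2085/6 = 347.500
M(invalid) = 2415/6 = 402.500
Difference = 402.500 − 347.500 = 55.000 ms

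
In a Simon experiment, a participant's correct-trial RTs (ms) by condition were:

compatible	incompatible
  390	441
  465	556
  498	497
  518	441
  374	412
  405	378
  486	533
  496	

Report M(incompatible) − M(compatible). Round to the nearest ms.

11 ms

M(compatible) = 3632/8 = 454.000
M(incompatible) = 3258/7 = 465.429
Difference = 465.429 − 454.000 = 11.429 ms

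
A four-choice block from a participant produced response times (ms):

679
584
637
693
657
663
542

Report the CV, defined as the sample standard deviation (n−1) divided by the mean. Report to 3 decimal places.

0.086

n = 7, Σ = 4455, M = 636.4286
Σ(x−M)² = 17807.714; s = √(17807.714/6) = 54.4789
CV = 54.4789 / 636.4286 = 0.08560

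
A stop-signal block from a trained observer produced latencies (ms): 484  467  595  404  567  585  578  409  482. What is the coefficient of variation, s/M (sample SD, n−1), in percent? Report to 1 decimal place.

14.8%

n = 9, Σ = 4571, M = 507.8889
Σ(x−M)² = 45428.889; s = √(45428.889/8) = 75.3566
CV = 75.3566 / 507.8889 = 0.14837 = 14.837%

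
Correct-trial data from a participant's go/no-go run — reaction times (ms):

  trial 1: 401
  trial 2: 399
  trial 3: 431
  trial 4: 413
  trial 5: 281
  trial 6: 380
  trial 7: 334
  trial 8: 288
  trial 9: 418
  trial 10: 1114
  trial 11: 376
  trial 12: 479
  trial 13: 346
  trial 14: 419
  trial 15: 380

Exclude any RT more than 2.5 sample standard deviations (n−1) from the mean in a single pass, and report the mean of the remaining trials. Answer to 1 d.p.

n = 15, ΣRT = 6459, M = 430.600
Σ(x−M)² = 539161.60; s = √(539161.60/14) = 196.244
Cutoffs: 430.600 ± 2.5·196.244 → [-60.0, 921.2]
Outside: 1114 → excluded.
Retained (n=14): Σ = 5345, mean = 5345/14 = 381.786

381.8 ms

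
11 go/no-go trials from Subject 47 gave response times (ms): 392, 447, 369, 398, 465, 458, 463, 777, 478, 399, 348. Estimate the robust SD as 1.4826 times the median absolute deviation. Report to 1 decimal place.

Sorted: 348, 369, 392, 398, 399, 447, 458, 463, 465, 478, 777 → median = 447
|x − 447| sorted: 0, 11, 16, 18, 31, 48, 49, 55, 78, 99, 330 → MAD = 48
Robust SD ≈ 1.4826 × 48 = 71.165

71.2 ms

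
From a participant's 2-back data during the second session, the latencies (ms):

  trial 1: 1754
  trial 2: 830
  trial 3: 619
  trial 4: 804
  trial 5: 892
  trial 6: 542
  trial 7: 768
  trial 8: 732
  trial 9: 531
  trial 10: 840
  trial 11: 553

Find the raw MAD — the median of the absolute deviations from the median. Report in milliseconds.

124 ms

Sorted: 531, 542, 553, 619, 732, 768, 804, 830, 840, 892, 1754 → median = 768
|x − 768|: 986, 62, 149, 36, 124, 226, 0, 36, 237, 72, 215
Sorted deviations: 0, 36, 36, 62, 72, 124, 149, 215, 226, 237, 986 → MAD = 124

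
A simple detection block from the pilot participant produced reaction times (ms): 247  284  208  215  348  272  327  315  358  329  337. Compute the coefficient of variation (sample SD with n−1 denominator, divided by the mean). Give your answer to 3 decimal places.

0.180

n = 11, Σ = 3240, M = 294.5455
Σ(x−M)² = 28042.727; s = √(28042.727/10) = 52.9554
CV = 52.9554 / 294.5455 = 0.17979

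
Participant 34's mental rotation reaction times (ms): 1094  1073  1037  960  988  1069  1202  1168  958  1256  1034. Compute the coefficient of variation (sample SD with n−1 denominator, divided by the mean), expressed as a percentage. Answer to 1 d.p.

n = 11, Σ = 11839, M = 1076.2727
Σ(x−M)² = 95530.182; s = √(95530.182/10) = 97.7395
CV = 97.7395 / 1076.2727 = 0.09081 = 9.081%

9.1%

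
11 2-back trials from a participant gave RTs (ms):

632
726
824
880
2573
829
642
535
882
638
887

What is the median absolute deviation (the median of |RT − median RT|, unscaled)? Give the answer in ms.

98 ms

Sorted: 535, 632, 638, 642, 726, 824, 829, 880, 882, 887, 2573 → median = 824
|x − 824|: 192, 98, 0, 56, 1749, 5, 182, 289, 58, 186, 63
Sorted deviations: 0, 5, 56, 58, 63, 98, 182, 186, 192, 289, 1749 → MAD = 98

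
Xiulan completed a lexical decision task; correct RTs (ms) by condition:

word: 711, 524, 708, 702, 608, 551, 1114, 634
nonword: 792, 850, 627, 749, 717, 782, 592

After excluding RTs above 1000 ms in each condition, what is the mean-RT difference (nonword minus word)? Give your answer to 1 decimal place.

95.9 ms

word: exclude 1114
M(word) = 4438/7 = 634.000
M(nonword) = 5109/7 = 729.857
Difference = 729.857 − 634.000 = 95.857 ms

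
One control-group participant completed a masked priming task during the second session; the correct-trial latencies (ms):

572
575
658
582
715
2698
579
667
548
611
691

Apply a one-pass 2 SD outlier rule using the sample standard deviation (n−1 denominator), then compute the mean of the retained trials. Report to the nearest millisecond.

n = 11, ΣRT = 8896, M = 808.727
Σ(x−M)² = 3956724.18; s = √(3956724.18/10) = 629.025
Cutoffs: 808.727 ± 2·629.025 → [-449.3, 2066.8]
Outside: 2698 → excluded.
Retained (n=10): Σ = 6198, mean = 6198/10 = 619.800

620 ms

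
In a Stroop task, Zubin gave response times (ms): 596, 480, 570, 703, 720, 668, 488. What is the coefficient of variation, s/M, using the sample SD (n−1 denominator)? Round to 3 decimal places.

n = 7, Σ = 4225, M = 603.5714
Σ(x−M)² = 57403.714; s = √(57403.714/6) = 97.8125
CV = 97.8125 / 603.5714 = 0.16206

0.162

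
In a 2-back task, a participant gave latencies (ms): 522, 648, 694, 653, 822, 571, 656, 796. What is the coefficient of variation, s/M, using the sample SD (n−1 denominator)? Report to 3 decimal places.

n = 8, Σ = 5362, M = 670.2500
Σ(x−M)² = 72229.500; s = √(72229.500/7) = 101.5800
CV = 101.5800 / 670.2500 = 0.15156

0.152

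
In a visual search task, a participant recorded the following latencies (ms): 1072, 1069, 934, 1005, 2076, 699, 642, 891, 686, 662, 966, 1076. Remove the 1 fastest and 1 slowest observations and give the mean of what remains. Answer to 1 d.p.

Sorted: 642, 662, 686, 699, 891, 934, 966, 1005, 1069, 1072, 1076, 2076
Drop lowest 1 (642) and highest 1 (2076)
Remaining (n=10): Σ = 9060, mean = 9060/10 = 906.000

906.0 ms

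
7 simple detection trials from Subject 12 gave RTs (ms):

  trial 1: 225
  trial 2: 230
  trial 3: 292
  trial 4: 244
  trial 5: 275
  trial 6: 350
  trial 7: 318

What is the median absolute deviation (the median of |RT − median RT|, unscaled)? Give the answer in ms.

Sorted: 225, 230, 244, 275, 292, 318, 350 → median = 275
|x − 275|: 50, 45, 17, 31, 0, 75, 43
Sorted deviations: 0, 17, 31, 43, 45, 50, 75 → MAD = 43

43 ms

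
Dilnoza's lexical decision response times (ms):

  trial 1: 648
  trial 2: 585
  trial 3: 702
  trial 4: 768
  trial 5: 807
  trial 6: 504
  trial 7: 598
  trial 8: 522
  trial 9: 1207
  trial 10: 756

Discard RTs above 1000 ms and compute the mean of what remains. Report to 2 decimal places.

Excluded: 1207
Retained (n=9): Σ = 5890
Mean = 5890/9 = 654.4444

654.44 ms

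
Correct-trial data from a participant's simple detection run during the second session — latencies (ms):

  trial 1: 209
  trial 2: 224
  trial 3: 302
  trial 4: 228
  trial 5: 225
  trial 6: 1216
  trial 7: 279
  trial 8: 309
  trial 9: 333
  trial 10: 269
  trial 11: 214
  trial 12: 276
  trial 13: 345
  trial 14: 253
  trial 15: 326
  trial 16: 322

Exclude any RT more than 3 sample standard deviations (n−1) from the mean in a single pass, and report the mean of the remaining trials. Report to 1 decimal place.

n = 16, ΣRT = 5330, M = 333.125
Σ(x−M)² = 862307.75; s = √(862307.75/15) = 239.765
Cutoffs: 333.125 ± 3·239.765 → [-386.2, 1052.4]
Outside: 1216 → excluded.
Retained (n=15): Σ = 4114, mean = 4114/15 = 274.267

274.3 ms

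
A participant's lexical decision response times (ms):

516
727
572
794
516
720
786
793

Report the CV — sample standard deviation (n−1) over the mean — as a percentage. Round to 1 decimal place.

n = 8, Σ = 5424, M = 678.0000
Σ(x−M)² = 106234.000; s = √(106234.000/7) = 123.1921
CV = 123.1921 / 678.0000 = 0.18170 = 18.170%

18.2%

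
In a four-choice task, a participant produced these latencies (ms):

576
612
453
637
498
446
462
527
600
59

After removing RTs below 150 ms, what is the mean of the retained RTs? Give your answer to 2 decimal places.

534.56 ms

Excluded: 59
Retained (n=9): Σ = 4811
Mean = 4811/9 = 534.5556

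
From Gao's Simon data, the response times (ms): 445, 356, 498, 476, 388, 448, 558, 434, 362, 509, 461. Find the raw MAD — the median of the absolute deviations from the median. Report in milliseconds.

Sorted: 356, 362, 388, 434, 445, 448, 461, 476, 498, 509, 558 → median = 448
|x − 448|: 3, 92, 50, 28, 60, 0, 110, 14, 86, 61, 13
Sorted deviations: 0, 3, 13, 14, 28, 50, 60, 61, 86, 92, 110 → MAD = 50

50 ms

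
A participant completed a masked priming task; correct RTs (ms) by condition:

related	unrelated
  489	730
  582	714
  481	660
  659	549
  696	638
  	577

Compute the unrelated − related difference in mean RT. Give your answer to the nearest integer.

63 ms

M(related) = 2907/5 = 581.400
M(unrelated) = 3868/6 = 644.667
Difference = 644.667 − 581.400 = 63.267 ms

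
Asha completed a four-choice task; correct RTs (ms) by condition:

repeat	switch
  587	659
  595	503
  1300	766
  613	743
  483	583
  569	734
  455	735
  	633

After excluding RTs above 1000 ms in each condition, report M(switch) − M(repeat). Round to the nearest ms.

repeat: exclude 1300
M(repeat) = 3302/6 = 550.333
M(switch) = 5356/8 = 669.500
Difference = 669.500 − 550.333 = 119.167 ms

119 ms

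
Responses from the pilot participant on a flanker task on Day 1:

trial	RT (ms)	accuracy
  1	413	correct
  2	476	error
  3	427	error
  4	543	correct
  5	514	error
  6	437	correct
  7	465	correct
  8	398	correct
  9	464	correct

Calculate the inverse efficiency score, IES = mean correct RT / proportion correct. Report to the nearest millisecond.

Correct trials (n=6): 413, 543, 437, 465, 398, 464
Mean correct RT = 2720/6 = 453.3333 ms
Proportion correct = 6/9
IES = 453.3333 / (6/9) = 680.000 ms

680 ms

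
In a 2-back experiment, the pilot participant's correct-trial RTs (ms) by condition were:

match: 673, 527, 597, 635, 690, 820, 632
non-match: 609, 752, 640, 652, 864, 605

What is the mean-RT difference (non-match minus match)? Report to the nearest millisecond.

34 ms

M(match) = 4574/7 = 653.429
M(non-match) = 4122/6 = 687.000
Difference = 687.000 − 653.429 = 33.571 ms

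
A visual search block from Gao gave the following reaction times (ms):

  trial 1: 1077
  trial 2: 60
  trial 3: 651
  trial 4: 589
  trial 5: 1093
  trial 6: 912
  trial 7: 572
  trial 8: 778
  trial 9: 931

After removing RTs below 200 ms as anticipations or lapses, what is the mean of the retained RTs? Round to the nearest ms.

Excluded: 60
Retained (n=8): Σ = 6603
Mean = 6603/8 = 825.3750

825 ms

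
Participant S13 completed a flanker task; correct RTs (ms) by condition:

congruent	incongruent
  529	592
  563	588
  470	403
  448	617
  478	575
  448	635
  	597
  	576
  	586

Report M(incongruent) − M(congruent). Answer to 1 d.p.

M(congruent) = 2936/6 = 489.333
M(incongruent) = 5169/9 = 574.333
Difference = 574.333 − 489.333 = 85.000 ms

85.0 ms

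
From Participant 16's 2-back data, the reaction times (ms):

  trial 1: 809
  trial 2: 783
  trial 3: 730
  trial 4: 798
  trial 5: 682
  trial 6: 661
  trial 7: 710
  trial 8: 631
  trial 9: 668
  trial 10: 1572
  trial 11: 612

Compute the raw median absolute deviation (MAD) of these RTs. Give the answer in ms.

73 ms

Sorted: 612, 631, 661, 668, 682, 710, 730, 783, 798, 809, 1572 → median = 710
|x − 710|: 99, 73, 20, 88, 28, 49, 0, 79, 42, 862, 98
Sorted deviations: 0, 20, 28, 42, 49, 73, 79, 88, 98, 99, 862 → MAD = 73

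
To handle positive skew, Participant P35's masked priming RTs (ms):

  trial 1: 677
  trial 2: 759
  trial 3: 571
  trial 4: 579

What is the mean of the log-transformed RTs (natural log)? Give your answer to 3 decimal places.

6.465

ln(RT): 6.5177, 6.6320, 6.3474, 6.3613
Σ ln(RT) = 25.8584
Mean = 25.8584/4 = 6.46459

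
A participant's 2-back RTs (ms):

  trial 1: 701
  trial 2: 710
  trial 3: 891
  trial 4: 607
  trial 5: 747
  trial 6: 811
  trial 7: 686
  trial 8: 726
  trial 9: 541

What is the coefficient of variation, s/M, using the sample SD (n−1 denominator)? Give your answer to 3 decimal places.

n = 9, Σ = 6420, M = 713.3333
Σ(x−M)² = 84314.000; s = √(84314.000/8) = 102.6608
CV = 102.6608 / 713.3333 = 0.14392

0.144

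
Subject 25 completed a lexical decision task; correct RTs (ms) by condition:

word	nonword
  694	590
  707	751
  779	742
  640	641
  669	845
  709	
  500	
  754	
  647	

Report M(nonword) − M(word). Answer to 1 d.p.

M(word) = 6099/9 = 677.667
M(nonword) = 3569/5 = 713.800
Difference = 713.800 − 677.667 = 36.133 ms

36.1 ms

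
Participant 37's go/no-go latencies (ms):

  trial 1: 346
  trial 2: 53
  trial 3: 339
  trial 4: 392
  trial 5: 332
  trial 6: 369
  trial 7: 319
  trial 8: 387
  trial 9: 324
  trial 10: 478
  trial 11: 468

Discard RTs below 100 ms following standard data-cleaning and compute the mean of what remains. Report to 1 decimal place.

375.4 ms

Excluded: 53
Retained (n=10): Σ = 3754
Mean = 3754/10 = 375.4000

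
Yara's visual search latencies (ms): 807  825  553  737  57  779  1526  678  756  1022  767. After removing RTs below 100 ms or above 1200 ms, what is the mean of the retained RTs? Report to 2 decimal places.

Excluded: 57, 1526
Retained (n=9): Σ = 6924
Mean = 6924/9 = 769.3333

769.33 ms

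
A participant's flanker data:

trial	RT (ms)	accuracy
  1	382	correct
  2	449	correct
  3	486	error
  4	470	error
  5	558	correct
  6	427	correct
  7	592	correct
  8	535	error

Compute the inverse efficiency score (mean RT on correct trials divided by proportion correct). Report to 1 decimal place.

Correct trials (n=5): 382, 449, 558, 427, 592
Mean correct RT = 2408/5 = 481.6000 ms
Proportion correct = 5/8
IES = 481.6000 / (5/8) = 770.560 ms

770.6 ms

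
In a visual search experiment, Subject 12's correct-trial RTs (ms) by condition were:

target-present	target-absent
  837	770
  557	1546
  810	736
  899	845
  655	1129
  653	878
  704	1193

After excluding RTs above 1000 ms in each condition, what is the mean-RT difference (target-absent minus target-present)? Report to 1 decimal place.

target-absent: exclude 1546, 1129, 1193
M(target-present) = 5115/7 = 730.714
M(target-absent) = 3229/4 = 807.250
Difference = 807.250 − 730.714 = 76.536 ms

76.5 ms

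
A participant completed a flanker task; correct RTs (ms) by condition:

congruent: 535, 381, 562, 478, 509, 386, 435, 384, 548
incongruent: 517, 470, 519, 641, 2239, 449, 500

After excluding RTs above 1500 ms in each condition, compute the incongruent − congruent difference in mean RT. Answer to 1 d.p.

incongruent: exclude 2239
M(congruent) = 4218/9 = 468.667
M(incongruent) = 3096/6 = 516.000
Difference = 516.000 − 468.667 = 47.333 ms

47.3 ms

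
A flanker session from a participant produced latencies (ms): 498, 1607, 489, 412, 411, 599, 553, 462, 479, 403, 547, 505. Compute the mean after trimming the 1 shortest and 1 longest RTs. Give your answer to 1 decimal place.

495.5 ms

Sorted: 403, 411, 412, 462, 479, 489, 498, 505, 547, 553, 599, 1607
Drop lowest 1 (403) and highest 1 (1607)
Remaining (n=10): Σ = 4955, mean = 4955/10 = 495.500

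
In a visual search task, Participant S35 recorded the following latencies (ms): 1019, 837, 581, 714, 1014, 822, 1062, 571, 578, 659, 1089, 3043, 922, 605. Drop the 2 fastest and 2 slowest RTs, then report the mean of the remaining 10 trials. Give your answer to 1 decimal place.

Sorted: 571, 578, 581, 605, 659, 714, 822, 837, 922, 1014, 1019, 1062, 1089, 3043
Drop lowest 2 (571, 578) and highest 2 (1089, 3043)
Remaining (n=10): Σ = 8235, mean = 8235/10 = 823.500

823.5 ms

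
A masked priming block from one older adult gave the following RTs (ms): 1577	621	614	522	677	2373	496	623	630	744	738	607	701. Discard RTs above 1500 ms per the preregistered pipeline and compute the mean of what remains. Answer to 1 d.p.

633.9 ms

Excluded: 1577, 2373
Retained (n=11): Σ = 6973
Mean = 6973/11 = 633.9091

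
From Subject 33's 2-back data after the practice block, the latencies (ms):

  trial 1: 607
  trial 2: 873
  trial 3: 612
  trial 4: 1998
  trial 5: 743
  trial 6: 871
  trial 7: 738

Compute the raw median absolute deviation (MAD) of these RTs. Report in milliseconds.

130 ms

Sorted: 607, 612, 738, 743, 871, 873, 1998 → median = 743
|x − 743|: 136, 130, 131, 1255, 0, 128, 5
Sorted deviations: 0, 5, 128, 130, 131, 136, 1255 → MAD = 130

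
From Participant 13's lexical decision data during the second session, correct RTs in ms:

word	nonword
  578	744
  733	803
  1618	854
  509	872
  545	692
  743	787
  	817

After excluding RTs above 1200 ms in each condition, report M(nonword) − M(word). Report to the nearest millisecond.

174 ms

word: exclude 1618
M(word) = 3108/5 = 621.600
M(nonword) = 5569/7 = 795.571
Difference = 795.571 − 621.600 = 173.971 ms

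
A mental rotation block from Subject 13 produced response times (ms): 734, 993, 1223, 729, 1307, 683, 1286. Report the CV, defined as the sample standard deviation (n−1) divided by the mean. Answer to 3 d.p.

n = 7, Σ = 6955, M = 993.5714
Σ(x−M)² = 470219.714; s = √(470219.714/6) = 279.9463
CV = 279.9463 / 993.5714 = 0.28176

0.282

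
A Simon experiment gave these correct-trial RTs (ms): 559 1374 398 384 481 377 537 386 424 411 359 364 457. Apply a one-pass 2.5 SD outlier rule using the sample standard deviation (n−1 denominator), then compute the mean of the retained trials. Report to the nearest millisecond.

n = 13, ΣRT = 6511, M = 500.846
Σ(x−M)² = 874985.69; s = √(874985.69/12) = 270.029
Cutoffs: 500.846 ± 2.5·270.029 → [-174.2, 1175.9]
Outside: 1374 → excluded.
Retained (n=12): Σ = 5137, mean = 5137/12 = 428.083

428 ms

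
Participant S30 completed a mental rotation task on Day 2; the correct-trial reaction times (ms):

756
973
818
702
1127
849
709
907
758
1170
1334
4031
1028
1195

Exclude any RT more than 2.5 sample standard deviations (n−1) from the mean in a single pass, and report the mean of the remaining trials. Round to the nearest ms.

n = 14, ΣRT = 16357, M = 1168.357
Σ(x−M)² = 9342425.21; s = √(9342425.21/13) = 847.731
Cutoffs: 1168.357 ± 2.5·847.731 → [-951.0, 3287.7]
Outside: 4031 → excluded.
Retained (n=13): Σ = 12326, mean = 12326/13 = 948.154

948 ms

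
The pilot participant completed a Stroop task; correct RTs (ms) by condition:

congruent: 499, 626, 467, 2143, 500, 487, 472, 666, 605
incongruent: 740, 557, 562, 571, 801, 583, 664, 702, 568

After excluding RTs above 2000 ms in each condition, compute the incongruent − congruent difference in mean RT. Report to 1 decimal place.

congruent: exclude 2143
M(congruent) = 4322/8 = 540.250
M(incongruent) = 5748/9 = 638.667
Difference = 638.667 − 540.250 = 98.417 ms

98.4 ms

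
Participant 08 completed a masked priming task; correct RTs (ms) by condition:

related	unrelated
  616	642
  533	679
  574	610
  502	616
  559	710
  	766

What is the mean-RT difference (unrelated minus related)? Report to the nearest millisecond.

114 ms

M(related) = 2784/5 = 556.800
M(unrelated) = 4023/6 = 670.500
Difference = 670.500 − 556.800 = 113.700 ms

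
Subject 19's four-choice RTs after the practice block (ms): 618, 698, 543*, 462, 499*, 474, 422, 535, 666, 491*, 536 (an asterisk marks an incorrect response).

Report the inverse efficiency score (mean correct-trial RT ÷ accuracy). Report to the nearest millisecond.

758 ms

Correct trials (n=8): 618, 698, 462, 474, 422, 535, 666, 536
Mean correct RT = 4411/8 = 551.3750 ms
Proportion correct = 8/11
IES = 551.3750 / (8/11) = 758.141 ms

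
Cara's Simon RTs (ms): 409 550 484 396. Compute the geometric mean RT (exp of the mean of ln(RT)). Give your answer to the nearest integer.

456 ms

ln(RT): 6.0137, 6.3099, 6.1821, 5.9814
Mean ln(RT) = 24.4871/4 = 6.12178
Geometric mean = exp(6.12178) = 455.68 ms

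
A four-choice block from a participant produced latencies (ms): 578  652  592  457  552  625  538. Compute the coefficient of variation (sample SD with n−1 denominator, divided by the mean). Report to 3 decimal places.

n = 7, Σ = 3994, M = 570.5714
Σ(x−M)² = 24411.714; s = √(24411.714/6) = 63.7857
CV = 63.7857 / 570.5714 = 0.11179

0.112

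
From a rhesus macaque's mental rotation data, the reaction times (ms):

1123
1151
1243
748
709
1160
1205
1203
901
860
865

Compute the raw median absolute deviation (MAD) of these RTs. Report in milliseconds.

120 ms

Sorted: 709, 748, 860, 865, 901, 1123, 1151, 1160, 1203, 1205, 1243 → median = 1123
|x − 1123|: 0, 28, 120, 375, 414, 37, 82, 80, 222, 263, 258
Sorted deviations: 0, 28, 37, 80, 82, 120, 222, 258, 263, 375, 414 → MAD = 120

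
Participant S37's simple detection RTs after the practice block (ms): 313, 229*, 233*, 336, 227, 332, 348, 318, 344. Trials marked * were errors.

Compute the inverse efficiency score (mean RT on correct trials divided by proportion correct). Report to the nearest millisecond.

407 ms

Correct trials (n=7): 313, 336, 227, 332, 348, 318, 344
Mean correct RT = 2218/7 = 316.8571 ms
Proportion correct = 7/9
IES = 316.8571 / (7/9) = 407.388 ms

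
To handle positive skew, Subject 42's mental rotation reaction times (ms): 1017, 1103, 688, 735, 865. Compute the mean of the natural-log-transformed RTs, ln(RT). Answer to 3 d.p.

ln(RT): 6.9246, 7.0058, 6.5338, 6.5999, 6.7627
Σ ln(RT) = 33.8268
Mean = 33.8268/5 = 6.76536

6.765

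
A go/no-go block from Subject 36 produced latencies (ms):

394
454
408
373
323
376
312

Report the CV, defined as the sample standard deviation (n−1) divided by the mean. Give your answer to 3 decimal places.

n = 7, Σ = 2640, M = 377.1429
Σ(x−M)² = 14336.857; s = √(14336.857/6) = 48.8823
CV = 48.8823 / 377.1429 = 0.12961

0.130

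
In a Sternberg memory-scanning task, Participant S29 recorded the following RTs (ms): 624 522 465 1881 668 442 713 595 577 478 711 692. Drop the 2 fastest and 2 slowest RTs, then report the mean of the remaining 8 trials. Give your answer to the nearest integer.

608 ms

Sorted: 442, 465, 478, 522, 577, 595, 624, 668, 692, 711, 713, 1881
Drop lowest 2 (442, 465) and highest 2 (713, 1881)
Remaining (n=8): Σ = 4867, mean = 4867/8 = 608.375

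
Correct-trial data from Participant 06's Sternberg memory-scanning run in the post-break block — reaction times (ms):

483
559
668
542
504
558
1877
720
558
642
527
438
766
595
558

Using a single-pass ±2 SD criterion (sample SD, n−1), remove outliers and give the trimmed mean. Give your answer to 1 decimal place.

579.9 ms

n = 15, ΣRT = 9995, M = 666.333
Σ(x−M)² = 1677911.33; s = √(1677911.33/14) = 346.195
Cutoffs: 666.333 ± 2·346.195 → [-26.1, 1358.7]
Outside: 1877 → excluded.
Retained (n=14): Σ = 8118, mean = 8118/14 = 579.857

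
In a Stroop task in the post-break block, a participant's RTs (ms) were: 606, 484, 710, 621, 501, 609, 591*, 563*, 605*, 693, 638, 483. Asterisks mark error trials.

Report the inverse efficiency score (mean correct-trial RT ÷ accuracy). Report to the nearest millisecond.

Correct trials (n=9): 606, 484, 710, 621, 501, 609, 693, 638, 483
Mean correct RT = 5345/9 = 593.8889 ms
Proportion correct = 9/12
IES = 593.8889 / (9/12) = 791.852 ms

792 ms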